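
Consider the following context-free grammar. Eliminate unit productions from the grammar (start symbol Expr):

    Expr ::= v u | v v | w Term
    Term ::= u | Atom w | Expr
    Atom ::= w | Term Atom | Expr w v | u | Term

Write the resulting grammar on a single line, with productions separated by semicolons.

Unit pairs: Atom ⇒* {Expr, Term}; Term ⇒* {Expr}.
For every A with A ⇒* B via unit rules, add B's non-unit alternatives to A; then delete every rule of the form X → Y.

Expr ::= v u | v v | w Term; Term ::= u | Atom w | v u | v v | w Term; Atom ::= u | Atom w | w | Term Atom | Expr w v | v u | v v | w Term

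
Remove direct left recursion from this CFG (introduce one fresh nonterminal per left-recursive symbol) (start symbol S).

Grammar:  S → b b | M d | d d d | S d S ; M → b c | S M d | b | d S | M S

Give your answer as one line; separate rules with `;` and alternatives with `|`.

Directly left-recursive nonterminals: S, M.
For S: α = {d S}, β = {b b, M d, d d d}. Rewrite as S → β S' and S' → α S' | ε.
For M: α = {S}, β = {b c, S M d, b, d S}. Rewrite as M → β M' and M' → α M' | ε.

S → b b S' | M d S' | d d d S'; M → b c M' | S M d M' | b M' | d S M'; S' → d S S' | ε; M' → S M' | ε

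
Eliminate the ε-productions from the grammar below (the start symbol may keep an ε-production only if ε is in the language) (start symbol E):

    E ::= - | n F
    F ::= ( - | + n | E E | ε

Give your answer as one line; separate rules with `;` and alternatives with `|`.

E ::= - | n F | n; F ::= ( - | + n | E E

The nullable symbols are {F}.
ε ∉ L(G), so no ε-production is kept.
Add the nullable-subset variants: E → n F gives n F | n.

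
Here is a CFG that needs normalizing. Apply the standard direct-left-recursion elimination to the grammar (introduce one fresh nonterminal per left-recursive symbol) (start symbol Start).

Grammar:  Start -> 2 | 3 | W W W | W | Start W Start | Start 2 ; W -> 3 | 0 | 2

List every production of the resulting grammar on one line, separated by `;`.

Start -> 2 Start1 | 3 Start1 | W W W Start1 | W Start1; W -> 3 | 0 | 2; Start1 -> W Start Start1 | 2 Start1 | ε

Directly left-recursive nonterminal: Start.
For Start: α = {W Start, 2}, β = {2, 3, W W W, W}. Rewrite as Start → β Start1 and Start1 → α Start1 | ε.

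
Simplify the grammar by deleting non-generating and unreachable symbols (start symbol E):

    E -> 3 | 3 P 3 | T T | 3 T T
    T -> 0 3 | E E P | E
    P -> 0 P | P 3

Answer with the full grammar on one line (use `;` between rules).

E -> 3 | T T | 3 T T; T -> 0 3 | E

Generating nonterminals: {E, T}.
Reachable from E after that: {E, T}.
Removed useless symbols: {P} and every production mentioning them.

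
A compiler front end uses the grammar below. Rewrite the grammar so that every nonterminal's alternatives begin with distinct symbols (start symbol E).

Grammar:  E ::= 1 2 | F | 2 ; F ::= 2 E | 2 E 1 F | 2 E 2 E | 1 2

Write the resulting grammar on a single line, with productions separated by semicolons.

E ::= 1 2 | F | 2; F ::= 1 2 | 2 E F'; F' ::= ε | 1 F | 2 E

F has alternatives sharing prefix '2 E': factor to F → 2 E F' with F' → ε | 1 F | 2 E.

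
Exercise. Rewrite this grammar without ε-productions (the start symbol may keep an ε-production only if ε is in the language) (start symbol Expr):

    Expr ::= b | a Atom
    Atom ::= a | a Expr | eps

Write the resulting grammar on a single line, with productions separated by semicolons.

Nullable nonterminals: {Atom}.
ε ∉ L(G), so no ε-production is kept.
Add the nullable-subset variants: Expr → a Atom gives a Atom | a.

Expr ::= b | a Atom | a; Atom ::= a | a Expr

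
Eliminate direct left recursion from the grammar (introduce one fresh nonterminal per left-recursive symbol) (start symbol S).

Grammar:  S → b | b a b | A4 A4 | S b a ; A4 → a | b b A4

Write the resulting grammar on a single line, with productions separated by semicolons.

S → b S' | b a b S' | A4 A4 S'; A4 → a | b b A4; S' → b a S' | ε

S is directly left-recursive.
For S: α = {b a}, β = {b, b a b, A4 A4}. Rewrite as S → β S' and S' → α S' | ε.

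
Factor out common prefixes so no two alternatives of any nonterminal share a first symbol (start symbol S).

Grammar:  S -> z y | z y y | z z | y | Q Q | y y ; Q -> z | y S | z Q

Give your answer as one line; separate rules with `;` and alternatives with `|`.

S -> Q Q | z S' | y S''; Q -> y S | z Q'; S' -> z | y S'''; S'' -> ε | y; Q' -> ε | Q; S''' -> ε | y

S has alternatives sharing prefix 'z': factor to S → z S' with S' → y | y y | z.
S has alternatives sharing prefix 'y': factor to S → y S'' with S'' → ε | y.
Q has alternatives sharing prefix 'z': factor to Q → z Q' with Q' → ε | Q.
S' has alternatives sharing prefix 'y': factor to S' → y S''' with S''' → ε | y.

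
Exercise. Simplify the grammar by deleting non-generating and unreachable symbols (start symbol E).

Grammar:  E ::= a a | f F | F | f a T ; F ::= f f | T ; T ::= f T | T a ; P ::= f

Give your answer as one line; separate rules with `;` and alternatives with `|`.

E ::= a a | f F | F; F ::= f f

Generating nonterminals: {E, F, P}.
Reachable from E after that: {E, F}.
Removed useless symbols: {P, T} and every production mentioning them.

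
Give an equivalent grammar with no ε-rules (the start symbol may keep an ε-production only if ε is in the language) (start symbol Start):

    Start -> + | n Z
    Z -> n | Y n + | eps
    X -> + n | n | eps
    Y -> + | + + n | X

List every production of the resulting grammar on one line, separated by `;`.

The nullable symbols are {X, Y, Z}.
ε ∉ L(G), so no ε-production is kept.
For each production, add variants omitting each subset of nullable occurrences: Start → n Z gives n Z | n. Z → Y n + gives Y n + | n +.

Start -> + | n Z | n; Z -> n | Y n + | n +; X -> + n | n; Y -> + | + + n | X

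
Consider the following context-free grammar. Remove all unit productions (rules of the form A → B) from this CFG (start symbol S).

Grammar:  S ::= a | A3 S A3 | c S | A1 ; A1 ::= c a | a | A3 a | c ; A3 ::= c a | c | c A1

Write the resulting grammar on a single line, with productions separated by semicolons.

Unit pairs: S ⇒* {A1}.
Replace each nonterminal's rules with the union of the non-unit rules of every nonterminal it unit-derives.

S ::= c a | a | A3 a | c | A3 S A3 | c S; A1 ::= c a | a | A3 a | c; A3 ::= c a | c | c A1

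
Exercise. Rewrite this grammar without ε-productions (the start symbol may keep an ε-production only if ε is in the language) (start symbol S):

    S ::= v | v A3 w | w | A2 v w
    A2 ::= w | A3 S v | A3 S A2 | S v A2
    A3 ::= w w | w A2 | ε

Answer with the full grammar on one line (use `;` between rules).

Nullable set = {A3}.
ε ∉ L(G), so no ε-production is kept.
Add the nullable-subset variants: S → v A3 w gives v A3 w | v w. A2 → A3 S v gives A3 S v | S v. A2 → A3 S A2 gives A3 S A2 | S A2.

S ::= v | v A3 w | v w | w | A2 v w; A2 ::= w | A3 S v | S v | A3 S A2 | S A2 | S v A2; A3 ::= w w | w A2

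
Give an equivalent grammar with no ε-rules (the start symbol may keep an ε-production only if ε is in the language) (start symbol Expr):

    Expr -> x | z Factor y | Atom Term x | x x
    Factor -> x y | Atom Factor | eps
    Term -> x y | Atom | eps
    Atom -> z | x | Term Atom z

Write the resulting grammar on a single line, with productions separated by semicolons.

Nullable set = {Factor, Term}.
ε ∉ L(G), so no ε-production is kept.
Expand every rule over subsets of its nullable positions: Expr → z Factor y gives z Factor y | z y. Expr → Atom Term x gives Atom Term x | Atom x. Factor → Atom Factor gives Atom Factor | Atom. Atom → Term Atom z gives Term Atom z | Atom z.

Expr -> x | z Factor y | z y | Atom Term x | Atom x | x x; Factor -> x y | Atom Factor | Atom; Term -> x y | Atom; Atom -> z | x | Term Atom z | Atom z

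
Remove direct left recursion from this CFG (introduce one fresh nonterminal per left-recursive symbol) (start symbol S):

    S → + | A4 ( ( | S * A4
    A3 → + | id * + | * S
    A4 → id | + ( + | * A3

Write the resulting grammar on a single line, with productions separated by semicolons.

S is directly left-recursive.
For S: α = {* A4}, β = {+, A4 ( (}. Rewrite as S → β S' and S' → α S' | ε.

S → + S' | A4 ( ( S'; A3 → + | id * + | * S; A4 → id | + ( + | * A3; S' → * A4 S' | eps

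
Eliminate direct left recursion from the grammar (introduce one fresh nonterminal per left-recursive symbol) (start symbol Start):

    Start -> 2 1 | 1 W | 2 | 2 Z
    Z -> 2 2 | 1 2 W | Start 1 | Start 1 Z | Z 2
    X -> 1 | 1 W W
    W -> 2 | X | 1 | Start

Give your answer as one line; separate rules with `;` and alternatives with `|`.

Left recursion appears on Z.
For Z: α = {2}, β = {2 2, 1 2 W, Start 1, Start 1 Z}. Rewrite as Z → β Z1 and Z1 → α Z1 | ε.

Start -> 2 1 | 1 W | 2 | 2 Z; Z -> 2 2 Z1 | 1 2 W Z1 | Start 1 Z1 | Start 1 Z Z1; X -> 1 | 1 W W; W -> 2 | X | 1 | Start; Z1 -> 2 Z1 | ε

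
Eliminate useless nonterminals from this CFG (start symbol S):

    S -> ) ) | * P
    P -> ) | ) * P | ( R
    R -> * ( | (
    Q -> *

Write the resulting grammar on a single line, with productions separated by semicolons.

S -> ) ) | * P; P -> ) | ) * P | ( R; R -> * ( | (

Generating nonterminals: {P, Q, R, S}.
Reachable from S after that: {P, R, S}.
Removed useless symbols: {Q} and every production mentioning them.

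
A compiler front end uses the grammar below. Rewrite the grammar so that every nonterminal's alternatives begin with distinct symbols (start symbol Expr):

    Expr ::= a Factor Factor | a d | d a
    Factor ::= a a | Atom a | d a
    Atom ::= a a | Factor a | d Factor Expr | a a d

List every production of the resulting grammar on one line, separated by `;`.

Expr has alternatives sharing prefix 'a': factor to Expr → a Expr1 with Expr1 → Factor Factor | d.
Atom has alternatives sharing prefix 'a a': factor to Atom → a a Atom1 with Atom1 → ε | d.

Expr ::= d a | a Expr1; Factor ::= a a | Atom a | d a; Atom ::= Factor a | d Factor Expr | a a Atom1; Expr1 ::= Factor Factor | d; Atom1 ::= ε | d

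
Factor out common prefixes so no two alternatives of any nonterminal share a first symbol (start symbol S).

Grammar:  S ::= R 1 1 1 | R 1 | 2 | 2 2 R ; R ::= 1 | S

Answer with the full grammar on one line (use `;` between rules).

S ::= R 1 S' | 2 S''; R ::= 1 | S; S' ::= 1 1 | epsilon; S'' ::= epsilon | 2 R

S has alternatives sharing prefix 'R 1': factor to S → R 1 S' with S' → 1 1 | ε.
S has alternatives sharing prefix '2': factor to S → 2 S'' with S'' → ε | 2 R.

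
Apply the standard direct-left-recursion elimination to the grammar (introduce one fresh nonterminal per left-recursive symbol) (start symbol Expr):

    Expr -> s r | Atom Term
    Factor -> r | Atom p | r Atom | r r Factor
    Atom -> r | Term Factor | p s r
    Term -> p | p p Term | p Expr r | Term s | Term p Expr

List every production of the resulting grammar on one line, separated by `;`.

Left recursion appears on Term.
For Term: α = {s, p Expr}, β = {p, p p Term, p Expr r}. Rewrite as Term → β Term1 and Term1 → α Term1 | ε.

Expr -> s r | Atom Term; Factor -> r | Atom p | r Atom | r r Factor; Atom -> r | Term Factor | p s r; Term -> p Term1 | p p Term Term1 | p Expr r Term1; Term1 -> s Term1 | p Expr Term1 | ε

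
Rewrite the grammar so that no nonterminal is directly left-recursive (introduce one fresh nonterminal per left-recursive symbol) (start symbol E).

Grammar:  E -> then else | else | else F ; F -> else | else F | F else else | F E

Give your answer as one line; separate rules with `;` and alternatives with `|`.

E -> then else | else | else F; F -> else F' | else F F'; F' -> else else F' | E F' | epsilon

Directly left-recursive nonterminal: F.
For F: α = {else else, E}, β = {else, else F}. Rewrite as F → β F' and F' → α F' | ε.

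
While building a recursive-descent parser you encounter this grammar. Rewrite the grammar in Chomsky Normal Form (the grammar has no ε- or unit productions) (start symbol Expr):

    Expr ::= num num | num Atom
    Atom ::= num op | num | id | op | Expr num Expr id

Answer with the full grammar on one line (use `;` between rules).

Expr ::= X1 X1 | X1 Atom; Atom ::= X1 X2 | num | id | op | Expr Y1; X1 ::= num; X2 ::= op; X3 ::= id; Y1 ::= X1 Y2; Y2 ::= Expr X3

Introduce a nonterminal for each terminal appearing in a rule of length ≥ 2: X1 → num, X2 → op, X3 → id.
Binarize each right-hand side of length ≥ 3 by chaining fresh nonterminals (Y1, Y2, …): affected rules were Atom → Expr X1 Expr X3.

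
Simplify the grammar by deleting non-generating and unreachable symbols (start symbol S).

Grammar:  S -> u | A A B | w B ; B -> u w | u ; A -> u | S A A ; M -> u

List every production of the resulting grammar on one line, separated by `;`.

Generating nonterminals: {A, B, M, S}.
Reachable from S after that: {A, B, S}.
Removed useless symbols: {M} and every production mentioning them.

S -> u | A A B | w B; B -> u w | u; A -> u | S A A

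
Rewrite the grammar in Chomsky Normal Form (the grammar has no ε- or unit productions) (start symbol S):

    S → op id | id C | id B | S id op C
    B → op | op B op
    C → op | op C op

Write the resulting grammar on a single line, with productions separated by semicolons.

S → X1 X2 | X2 C | X2 B | S Y1; B → op | X1 Y3; C → op | X1 Y4; X1 → op; X2 → id; Y1 → X2 Y2; Y2 → X1 C; Y3 → B X1; Y4 → C X1

Introduce a nonterminal for each terminal appearing in a rule of length ≥ 2: X1 → op, X2 → id.
Binarize each right-hand side of length ≥ 3 by chaining fresh nonterminals (Y1, Y2, …): affected rules were S → S X2 X1 C; B → X1 B X1; C → X1 C X1.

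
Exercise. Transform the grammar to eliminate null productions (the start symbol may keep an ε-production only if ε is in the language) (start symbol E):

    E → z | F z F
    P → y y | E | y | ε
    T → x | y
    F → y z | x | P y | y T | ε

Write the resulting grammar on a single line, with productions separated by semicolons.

E → z | F z F | F z | z F; P → y y | E | y; T → x | y; F → y z | x | P y | y | y T

The nullable symbols are {F, P}.
ε ∉ L(G), so no ε-production is kept.
For each production, add variants omitting each subset of nullable occurrences: E → F z F gives F z F | F z | z F. F → P y gives P y | y.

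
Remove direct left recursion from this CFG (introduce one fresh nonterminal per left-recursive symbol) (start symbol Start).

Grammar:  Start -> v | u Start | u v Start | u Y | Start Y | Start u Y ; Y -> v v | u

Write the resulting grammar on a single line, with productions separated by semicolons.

Start -> v Start1 | u Start Start1 | u v Start Start1 | u Y Start1; Y -> v v | u; Start1 -> Y Start1 | u Y Start1 | ε

Left recursion appears on Start.
For Start: α = {Y, u Y}, β = {v, u Start, u v Start, u Y}. Rewrite as Start → β Start1 and Start1 → α Start1 | ε.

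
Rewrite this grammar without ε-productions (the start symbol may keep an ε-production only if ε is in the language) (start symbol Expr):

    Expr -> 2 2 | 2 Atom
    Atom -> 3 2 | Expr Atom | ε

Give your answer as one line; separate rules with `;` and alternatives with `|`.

Nullable set = {Atom}.
ε ∉ L(G), so no ε-production is kept.
For each production, add variants omitting each subset of nullable occurrences: Expr → 2 Atom gives 2 Atom | 2. Atom → Expr Atom gives Expr Atom | Expr.

Expr -> 2 2 | 2 Atom | 2; Atom -> 3 2 | Expr Atom | Expr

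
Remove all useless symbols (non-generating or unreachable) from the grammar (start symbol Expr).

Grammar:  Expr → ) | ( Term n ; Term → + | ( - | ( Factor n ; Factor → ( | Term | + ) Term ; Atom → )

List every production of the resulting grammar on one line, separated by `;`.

Generating nonterminals: {Atom, Expr, Factor, Term}.
Reachable from Expr after that: {Expr, Factor, Term}.
Removed useless symbols: {Atom} and every production mentioning them.

Expr → ) | ( Term n; Term → + | ( - | ( Factor n; Factor → ( | Term | + ) Term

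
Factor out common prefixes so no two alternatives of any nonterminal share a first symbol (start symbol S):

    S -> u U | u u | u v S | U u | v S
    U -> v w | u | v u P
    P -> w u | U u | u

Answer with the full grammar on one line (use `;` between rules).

S has alternatives sharing prefix 'u': factor to S → u S' with S' → U | u | v S.
U has alternatives sharing prefix 'v': factor to U → v U' with U' → w | u P.

S -> U u | v S | u S'; U -> u | v U'; P -> w u | U u | u; S' -> U | u | v S; U' -> w | u P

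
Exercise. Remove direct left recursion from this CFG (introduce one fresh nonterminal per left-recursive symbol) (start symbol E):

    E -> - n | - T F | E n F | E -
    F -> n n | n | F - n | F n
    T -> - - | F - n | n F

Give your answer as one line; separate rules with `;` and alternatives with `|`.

Directly left-recursive nonterminals: E, F.
For E: α = {n F, -}, β = {- n, - T F}. Rewrite as E → β E' and E' → α E' | ε.
For F: α = {- n, n}, β = {n n, n}. Rewrite as F → β F' and F' → α F' | ε.

E -> - n E' | - T F E'; F -> n n F' | n F'; T -> - - | F - n | n F; E' -> n F E' | - E' | ε; F' -> - n F' | n F' | ε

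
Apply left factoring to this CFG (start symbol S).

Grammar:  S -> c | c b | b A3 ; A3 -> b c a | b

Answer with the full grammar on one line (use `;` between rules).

S -> b A3 | c S'; A3 -> b A3'; S' -> eps | b; A3' -> c a | eps

S has alternatives sharing prefix 'c': factor to S → c S' with S' → ε | b.
A3 has alternatives sharing prefix 'b': factor to A3 → b A3' with A3' → c a | ε.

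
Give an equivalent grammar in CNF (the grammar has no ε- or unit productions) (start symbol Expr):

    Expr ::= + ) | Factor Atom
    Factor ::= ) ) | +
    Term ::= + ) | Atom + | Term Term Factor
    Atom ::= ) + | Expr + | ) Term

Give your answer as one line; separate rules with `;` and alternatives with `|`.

Expr ::= X1 X2 | Factor Atom; Factor ::= X2 X2 | +; Term ::= X1 X2 | Atom X1 | Term Y1; Atom ::= X2 X1 | Expr X1 | X2 Term; X1 ::= +; X2 ::= ); Y1 ::= Term Factor

Introduce a nonterminal for each terminal appearing in a rule of length ≥ 2: X1 → +, X2 → ).
Binarize each right-hand side of length ≥ 3 by chaining fresh nonterminals (Y1, Y2, …): affected rules were Term → Term Term Factor.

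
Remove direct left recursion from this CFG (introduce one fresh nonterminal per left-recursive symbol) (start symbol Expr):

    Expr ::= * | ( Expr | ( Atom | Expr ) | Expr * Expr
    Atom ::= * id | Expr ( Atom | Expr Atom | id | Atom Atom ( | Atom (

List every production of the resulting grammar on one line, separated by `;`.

Left recursion appears on Expr, Atom.
For Expr: α = {), * Expr}, β = {*, ( Expr, ( Atom}. Rewrite as Expr → β Expr1 and Expr1 → α Expr1 | ε.
For Atom: α = {Atom (, (}, β = {* id, Expr ( Atom, Expr Atom, id}. Rewrite as Atom → β Atom1 and Atom1 → α Atom1 | ε.

Expr ::= * Expr1 | ( Expr Expr1 | ( Atom Expr1; Atom ::= * id Atom1 | Expr ( Atom Atom1 | Expr Atom Atom1 | id Atom1; Expr1 ::= ) Expr1 | * Expr Expr1 | eps; Atom1 ::= Atom ( Atom1 | ( Atom1 | eps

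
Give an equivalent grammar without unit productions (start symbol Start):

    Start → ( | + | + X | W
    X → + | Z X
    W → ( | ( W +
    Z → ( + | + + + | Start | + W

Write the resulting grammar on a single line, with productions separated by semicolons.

Start → ( | + | + X | ( W +; X → + | Z X; W → ( | ( W +; Z → ( + | + + + | + W | ( | + | + X | ( W +

Unit pairs: Start ⇒* {W}; Z ⇒* {Start, W}.
Replace each nonterminal's rules with the union of the non-unit rules of every nonterminal it unit-derives.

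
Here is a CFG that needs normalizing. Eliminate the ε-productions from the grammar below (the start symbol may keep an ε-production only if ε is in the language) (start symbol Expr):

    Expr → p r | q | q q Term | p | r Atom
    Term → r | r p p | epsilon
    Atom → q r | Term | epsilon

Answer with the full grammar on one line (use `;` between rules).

Nullable nonterminals: {Atom, Term}.
ε ∉ L(G), so no ε-production is kept.
Expand every rule over subsets of its nullable positions: Expr → q q Term gives q q Term | q q. Expr → r Atom gives r Atom | r.

Expr → p r | q | q q Term | q q | p | r Atom | r; Term → r | r p p; Atom → q r | Term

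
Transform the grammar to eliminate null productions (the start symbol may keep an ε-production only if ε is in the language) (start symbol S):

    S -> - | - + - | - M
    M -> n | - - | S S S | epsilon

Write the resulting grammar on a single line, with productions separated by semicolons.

The nullable symbols are {M}.
ε ∉ L(G), so no ε-production is kept.

S -> - | - + - | - M; M -> n | - - | S S S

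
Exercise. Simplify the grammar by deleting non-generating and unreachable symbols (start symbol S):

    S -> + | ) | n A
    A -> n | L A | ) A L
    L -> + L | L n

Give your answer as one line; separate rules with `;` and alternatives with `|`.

S -> + | ) | n A; A -> n

Generating nonterminals: {A, S}.
Reachable from S after that: {A, S}.
Removed useless symbols: {L} and every production mentioning them.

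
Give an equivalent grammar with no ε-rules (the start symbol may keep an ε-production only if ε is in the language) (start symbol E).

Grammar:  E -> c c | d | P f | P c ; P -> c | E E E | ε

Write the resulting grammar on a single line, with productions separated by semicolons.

Nullable set = {P}.
ε ∉ L(G), so no ε-production is kept.
For each production, add variants omitting each subset of nullable occurrences: E → P f gives P f | f. E → P c gives P c | c.

E -> c c | d | P f | f | P c | c; P -> c | E E E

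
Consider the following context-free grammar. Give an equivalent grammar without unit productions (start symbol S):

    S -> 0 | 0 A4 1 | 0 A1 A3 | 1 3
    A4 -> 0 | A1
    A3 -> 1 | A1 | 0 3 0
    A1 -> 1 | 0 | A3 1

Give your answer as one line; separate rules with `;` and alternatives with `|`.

S -> 0 | 0 A4 1 | 0 A1 A3 | 1 3; A4 -> 0 | 1 | A3 1; A3 -> 1 | 0 | A3 1 | 0 3 0; A1 -> 1 | 0 | A3 1

Unit pairs: A3 ⇒* {A1}; A4 ⇒* {A1}.
For each unit pair (A, B), copy every non-unit production of B to A, then drop all unit productions.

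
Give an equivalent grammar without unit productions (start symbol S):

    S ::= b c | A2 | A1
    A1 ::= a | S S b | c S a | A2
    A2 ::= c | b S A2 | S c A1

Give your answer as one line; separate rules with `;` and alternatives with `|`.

Unit pairs: A1 ⇒* {A2}; S ⇒* {A1, A2}.
For each unit pair (A, B), copy every non-unit production of B to A, then drop all unit productions.

S ::= c | b S A2 | S c A1 | a | S S b | c S a | b c; A1 ::= c | b S A2 | S c A1 | a | S S b | c S a; A2 ::= c | b S A2 | S c A1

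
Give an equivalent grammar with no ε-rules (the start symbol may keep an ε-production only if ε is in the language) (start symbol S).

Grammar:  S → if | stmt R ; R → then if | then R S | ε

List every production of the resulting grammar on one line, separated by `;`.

Nullable nonterminals: {R}.
ε ∉ L(G), so no ε-production is kept.
Add the nullable-subset variants: S → stmt R gives stmt R | stmt. R → then R S gives then R S | then S.

S → if | stmt R | stmt; R → then if | then R S | then S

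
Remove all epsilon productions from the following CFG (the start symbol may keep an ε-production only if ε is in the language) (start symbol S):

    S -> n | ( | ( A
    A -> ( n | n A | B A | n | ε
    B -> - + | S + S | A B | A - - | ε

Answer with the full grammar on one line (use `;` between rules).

Nullable nonterminals: {A, B}.
ε ∉ L(G), so no ε-production is kept.
Add the nullable-subset variants: A → n A gives n A | n. A → B A gives B A | B. B → A B gives A B | A. B → A - - gives A - - | - -.

S -> n | ( | ( A; A -> ( n | n A | n | B A | B; B -> - + | S + S | A B | A | A - - | - -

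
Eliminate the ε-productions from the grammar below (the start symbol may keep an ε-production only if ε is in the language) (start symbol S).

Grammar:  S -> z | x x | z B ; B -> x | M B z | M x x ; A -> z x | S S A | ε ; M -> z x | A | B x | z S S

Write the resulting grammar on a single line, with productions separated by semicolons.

S -> z | x x | z B; B -> x | M B z | B z | M x x | x x; A -> z x | S S A | S S; M -> z x | A | B x | z S S

The nullable symbols are {A, M}.
ε ∉ L(G), so no ε-production is kept.
For each production, add variants omitting each subset of nullable occurrences: B → M B z gives M B z | B z. B → M x x gives M x x | x x. A → S S A gives S S A | S S.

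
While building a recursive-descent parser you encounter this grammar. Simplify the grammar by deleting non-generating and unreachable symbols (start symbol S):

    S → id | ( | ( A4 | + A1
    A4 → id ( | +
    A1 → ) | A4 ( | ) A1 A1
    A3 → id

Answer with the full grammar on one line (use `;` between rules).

S → id | ( | ( A4 | + A1; A4 → id ( | +; A1 → ) | A4 ( | ) A1 A1

Generating nonterminals: {A1, A3, A4, S}.
Reachable from S after that: {A1, A4, S}.
Removed useless symbols: {A3} and every production mentioning them.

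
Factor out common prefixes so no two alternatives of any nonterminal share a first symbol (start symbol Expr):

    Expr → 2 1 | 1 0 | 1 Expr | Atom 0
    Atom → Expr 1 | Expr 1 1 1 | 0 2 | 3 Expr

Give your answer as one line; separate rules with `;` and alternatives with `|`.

Expr → 2 1 | Atom 0 | 1 Expr1; Atom → 0 2 | 3 Expr | Expr 1 Atom1; Expr1 → 0 | Expr; Atom1 → epsilon | 1 1

Expr has alternatives sharing prefix '1': factor to Expr → 1 Expr1 with Expr1 → 0 | Expr.
Atom has alternatives sharing prefix 'Expr 1': factor to Atom → Expr 1 Atom1 with Atom1 → ε | 1 1.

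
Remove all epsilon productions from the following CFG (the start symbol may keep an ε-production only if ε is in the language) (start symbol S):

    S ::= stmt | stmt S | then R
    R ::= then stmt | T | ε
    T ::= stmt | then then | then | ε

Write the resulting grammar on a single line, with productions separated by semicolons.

The nullable symbols are {R, T}.
ε ∉ L(G), so no ε-production is kept.
Expand every rule over subsets of its nullable positions: S → then R gives then R | then.

S ::= stmt | stmt S | then R | then; R ::= then stmt | T; T ::= stmt | then then | then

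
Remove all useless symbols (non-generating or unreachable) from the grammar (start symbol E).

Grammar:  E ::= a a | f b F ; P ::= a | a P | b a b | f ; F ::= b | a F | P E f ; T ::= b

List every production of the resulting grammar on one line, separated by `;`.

Generating nonterminals: {E, F, P, T}.
Reachable from E after that: {E, F, P}.
Removed useless symbols: {T} and every production mentioning them.

E ::= a a | f b F; P ::= a | a P | b a b | f; F ::= b | a F | P E f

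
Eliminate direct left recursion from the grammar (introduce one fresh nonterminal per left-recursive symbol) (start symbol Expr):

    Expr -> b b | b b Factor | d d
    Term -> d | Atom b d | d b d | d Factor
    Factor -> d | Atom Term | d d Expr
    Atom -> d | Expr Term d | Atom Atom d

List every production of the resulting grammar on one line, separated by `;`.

Expr -> b b | b b Factor | d d; Term -> d | Atom b d | d b d | d Factor; Factor -> d | Atom Term | d d Expr; Atom -> d Atom1 | Expr Term d Atom1; Atom1 -> Atom d Atom1 | ε

Directly left-recursive nonterminal: Atom.
For Atom: α = {Atom d}, β = {d, Expr Term d}. Rewrite as Atom → β Atom1 and Atom1 → α Atom1 | ε.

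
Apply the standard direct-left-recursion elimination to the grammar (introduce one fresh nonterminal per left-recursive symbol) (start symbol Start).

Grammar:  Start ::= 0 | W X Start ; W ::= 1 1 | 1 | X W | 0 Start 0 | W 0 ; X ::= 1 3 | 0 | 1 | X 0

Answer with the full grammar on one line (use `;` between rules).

Start ::= 0 | W X Start; W ::= 1 1 W1 | 1 W1 | X W W1 | 0 Start 0 W1; X ::= 1 3 X1 | 0 X1 | 1 X1; W1 ::= 0 W1 | eps; X1 ::= 0 X1 | eps

Directly left-recursive nonterminals: W, X.
For W: α = {0}, β = {1 1, 1, X W, 0 Start 0}. Rewrite as W → β W1 and W1 → α W1 | ε.
For X: α = {0}, β = {1 3, 0, 1}. Rewrite as X → β X1 and X1 → α X1 | ε.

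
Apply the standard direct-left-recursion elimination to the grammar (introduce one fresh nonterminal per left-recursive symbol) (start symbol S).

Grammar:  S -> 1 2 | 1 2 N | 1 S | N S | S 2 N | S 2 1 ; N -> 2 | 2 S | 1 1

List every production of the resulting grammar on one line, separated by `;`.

Left recursion appears on S.
For S: α = {2 N, 2 1}, β = {1 2, 1 2 N, 1 S, N S}. Rewrite as S → β S' and S' → α S' | ε.

S -> 1 2 S' | 1 2 N S' | 1 S S' | N S S'; N -> 2 | 2 S | 1 1; S' -> 2 N S' | 2 1 S' | ε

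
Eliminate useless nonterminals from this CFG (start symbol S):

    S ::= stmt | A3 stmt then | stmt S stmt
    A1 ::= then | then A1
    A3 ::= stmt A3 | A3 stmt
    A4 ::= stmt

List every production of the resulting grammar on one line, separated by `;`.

Generating nonterminals: {A1, A4, S}.
Reachable from S after that: {S}.
Removed useless symbols: {A1, A3, A4} and every production mentioning them.

S ::= stmt | stmt S stmt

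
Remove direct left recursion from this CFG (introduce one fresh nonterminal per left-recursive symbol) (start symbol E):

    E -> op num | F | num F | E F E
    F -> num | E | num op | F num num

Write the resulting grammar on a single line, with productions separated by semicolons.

E, F are directly left-recursive.
For E: α = {F E}, β = {op num, F, num F}. Rewrite as E → β E' and E' → α E' | ε.
For F: α = {num num}, β = {num, E, num op}. Rewrite as F → β F' and F' → α F' | ε.

E -> op num E' | F E' | num F E'; F -> num F' | E F' | num op F'; E' -> F E E' | ε; F' -> num num F' | ε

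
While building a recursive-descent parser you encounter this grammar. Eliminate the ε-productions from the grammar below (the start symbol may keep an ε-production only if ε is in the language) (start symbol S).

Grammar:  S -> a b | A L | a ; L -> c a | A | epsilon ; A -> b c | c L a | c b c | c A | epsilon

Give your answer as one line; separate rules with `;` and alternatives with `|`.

The nullable symbols are {A, L, S}.
ε ∈ L(G) since S is nullable, so keep S → ε.
Expand every rule over subsets of its nullable positions: S → A L gives A L | A | L. A → c L a gives c L a | c a. A → c A gives c A | c.

S -> a b | A L | A | L | a | epsilon; L -> c a | A; A -> b c | c L a | c a | c b c | c A | c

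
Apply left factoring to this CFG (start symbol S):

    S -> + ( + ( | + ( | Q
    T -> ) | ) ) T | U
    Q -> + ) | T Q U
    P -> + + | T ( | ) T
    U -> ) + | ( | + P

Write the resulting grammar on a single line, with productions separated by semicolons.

S -> Q | + ( S'; T -> U | ) T'; Q -> + ) | T Q U; P -> + + | T ( | ) T; U -> ) + | ( | + P; S' -> + ( | ε; T' -> ε | ) T

S has alternatives sharing prefix '+ (': factor to S → + ( S' with S' → + ( | ε.
T has alternatives sharing prefix ')': factor to T → ) T' with T' → ε | ) T.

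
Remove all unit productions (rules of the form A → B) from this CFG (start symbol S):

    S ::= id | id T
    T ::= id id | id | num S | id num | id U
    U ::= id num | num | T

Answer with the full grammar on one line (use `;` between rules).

Unit pairs: U ⇒* {T}.
Replace each nonterminal's rules with the union of the non-unit rules of every nonterminal it unit-derives.

S ::= id | id T; T ::= id id | id | num S | id num | id U; U ::= id num | num | id id | id | num S | id U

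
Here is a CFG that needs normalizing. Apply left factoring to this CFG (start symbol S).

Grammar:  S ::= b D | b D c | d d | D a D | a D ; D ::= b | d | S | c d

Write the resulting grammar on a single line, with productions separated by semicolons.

S ::= d d | D a D | a D | b D S'; D ::= b | d | S | c d; S' ::= ε | c

S has alternatives sharing prefix 'b D': factor to S → b D S' with S' → ε | c.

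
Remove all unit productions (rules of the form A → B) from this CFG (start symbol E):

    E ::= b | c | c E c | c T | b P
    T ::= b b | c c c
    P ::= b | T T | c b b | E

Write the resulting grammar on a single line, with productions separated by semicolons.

Unit pairs: P ⇒* {E}.
For each unit pair (A, B), copy every non-unit production of B to A, then drop all unit productions.

E ::= b | c | c E c | c T | b P; T ::= b b | c c c; P ::= b | c | c E c | c T | b P | T T | c b b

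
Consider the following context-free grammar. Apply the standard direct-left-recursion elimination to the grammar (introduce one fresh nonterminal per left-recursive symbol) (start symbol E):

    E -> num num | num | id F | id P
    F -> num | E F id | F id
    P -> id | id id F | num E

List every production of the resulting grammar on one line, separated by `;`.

F is directly left-recursive.
For F: α = {id}, β = {num, E F id}. Rewrite as F → β F' and F' → α F' | ε.

E -> num num | num | id F | id P; F -> num F' | E F id F'; P -> id | id id F | num E; F' -> id F' | ε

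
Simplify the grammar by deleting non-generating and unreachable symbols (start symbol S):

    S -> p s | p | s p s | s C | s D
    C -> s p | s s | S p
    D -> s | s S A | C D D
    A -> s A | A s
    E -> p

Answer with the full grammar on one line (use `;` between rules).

Generating nonterminals: {C, D, E, S}.
Reachable from S after that: {C, D, S}.
Removed useless symbols: {A, E} and every production mentioning them.

S -> p s | p | s p s | s C | s D; C -> s p | s s | S p; D -> s | C D D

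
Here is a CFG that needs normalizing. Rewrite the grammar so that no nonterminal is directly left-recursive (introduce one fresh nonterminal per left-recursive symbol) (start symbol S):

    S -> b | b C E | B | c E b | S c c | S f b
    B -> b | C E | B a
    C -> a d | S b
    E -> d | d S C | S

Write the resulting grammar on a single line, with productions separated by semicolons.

S, B are directly left-recursive.
For S: α = {c c, f b}, β = {b, b C E, B, c E b}. Rewrite as S → β S' and S' → α S' | ε.
For B: α = {a}, β = {b, C E}. Rewrite as B → β B' and B' → α B' | ε.

S -> b S' | b C E S' | B S' | c E b S'; B -> b B' | C E B'; C -> a d | S b; E -> d | d S C | S; S' -> c c S' | f b S' | ε; B' -> a B' | ε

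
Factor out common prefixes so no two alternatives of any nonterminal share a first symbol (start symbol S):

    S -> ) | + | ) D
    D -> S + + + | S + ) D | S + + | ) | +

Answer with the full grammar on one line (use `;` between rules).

S has alternatives sharing prefix ')': factor to S → ) S' with S' → ε | D.
D has alternatives sharing prefix 'S +': factor to D → S + D' with D' → + + | ) D | +.
D' has alternatives sharing prefix '+': factor to D' → + D'' with D'' → + | ε.

S -> + | ) S'; D -> ) | + | S + D'; S' -> epsilon | D; D' -> ) D | + D''; D'' -> + | epsilon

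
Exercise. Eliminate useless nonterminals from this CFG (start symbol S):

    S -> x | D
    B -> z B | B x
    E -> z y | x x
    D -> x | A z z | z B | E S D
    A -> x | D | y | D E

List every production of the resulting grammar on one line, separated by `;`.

Generating nonterminals: {A, D, E, S}.
Reachable from S after that: {A, D, E, S}.
Removed useless symbols: {B} and every production mentioning them.

S -> x | D; E -> z y | x x; D -> x | A z z | E S D; A -> x | D | y | D E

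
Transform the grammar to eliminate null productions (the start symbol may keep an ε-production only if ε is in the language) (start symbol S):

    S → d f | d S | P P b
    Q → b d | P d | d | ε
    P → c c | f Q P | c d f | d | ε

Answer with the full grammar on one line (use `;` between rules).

S → d f | d S | P P b | P b | b; Q → b d | P d | d; P → c c | f Q P | f Q | f P | f | c d f | d

Nullable nonterminals: {P, Q}.
ε ∉ L(G), so no ε-production is kept.
Expand every rule over subsets of its nullable positions: S → P P b gives P P b | P b | b. Q → P d gives P d | d. P → f Q P gives f Q P | f Q | f P | f.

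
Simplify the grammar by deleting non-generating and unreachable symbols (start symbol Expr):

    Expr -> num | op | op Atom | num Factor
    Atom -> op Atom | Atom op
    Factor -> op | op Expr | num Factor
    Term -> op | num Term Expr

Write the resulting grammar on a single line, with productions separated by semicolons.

Expr -> num | op | num Factor; Factor -> op | op Expr | num Factor

Generating nonterminals: {Expr, Factor, Term}.
Reachable from Expr after that: {Expr, Factor}.
Removed useless symbols: {Atom, Term} and every production mentioning them.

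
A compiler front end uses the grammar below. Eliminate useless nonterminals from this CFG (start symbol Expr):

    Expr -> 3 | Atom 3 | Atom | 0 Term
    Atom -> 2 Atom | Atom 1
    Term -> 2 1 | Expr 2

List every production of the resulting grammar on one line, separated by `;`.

Expr -> 3 | 0 Term; Term -> 2 1 | Expr 2

Generating nonterminals: {Expr, Term}.
Reachable from Expr after that: {Expr, Term}.
Removed useless symbols: {Atom} and every production mentioning them.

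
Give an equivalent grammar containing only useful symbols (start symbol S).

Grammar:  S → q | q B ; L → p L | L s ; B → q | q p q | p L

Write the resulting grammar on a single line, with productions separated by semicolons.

S → q | q B; B → q | q p q

Generating nonterminals: {B, S}.
Reachable from S after that: {B, S}.
Removed useless symbols: {L} and every production mentioning them.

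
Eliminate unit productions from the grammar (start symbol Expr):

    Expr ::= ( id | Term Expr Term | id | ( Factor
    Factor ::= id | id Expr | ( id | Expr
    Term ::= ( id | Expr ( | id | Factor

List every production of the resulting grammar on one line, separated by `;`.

Unit pairs: Factor ⇒* {Expr}; Term ⇒* {Expr, Factor}.
Replace each nonterminal's rules with the union of the non-unit rules of every nonterminal it unit-derives.

Expr ::= ( id | Term Expr Term | id | ( Factor; Factor ::= id | id Expr | ( id | Term Expr Term | ( Factor; Term ::= ( id | Expr ( | id | id Expr | Term Expr Term | ( Factor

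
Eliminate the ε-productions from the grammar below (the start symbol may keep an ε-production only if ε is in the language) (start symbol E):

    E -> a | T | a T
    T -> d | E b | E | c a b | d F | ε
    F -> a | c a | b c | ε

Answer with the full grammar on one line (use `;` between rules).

E -> a | T | a T | ε; T -> d | E b | b | E | c a b | d F; F -> a | c a | b c

The nullable symbols are {E, F, T}.
ε ∈ L(G) since E is nullable, so keep E → ε.
For each production, add variants omitting each subset of nullable occurrences: T → E b gives E b | b.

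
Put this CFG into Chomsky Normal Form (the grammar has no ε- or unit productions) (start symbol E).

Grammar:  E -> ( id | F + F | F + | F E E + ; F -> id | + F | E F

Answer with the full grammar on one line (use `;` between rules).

E -> X1 X2 | F Y1 | F X3 | F Y2; F -> id | X3 F | E F; X1 -> (; X2 -> id; X3 -> +; Y1 -> X3 F; Y2 -> E Y3; Y3 -> E X3

Introduce a nonterminal for each terminal appearing in a rule of length ≥ 2: X1 → (, X2 → id, X3 → +.
Binarize each right-hand side of length ≥ 3 by chaining fresh nonterminals (Y1, Y2, …): affected rules were E → F X3 F; E → F E E X3.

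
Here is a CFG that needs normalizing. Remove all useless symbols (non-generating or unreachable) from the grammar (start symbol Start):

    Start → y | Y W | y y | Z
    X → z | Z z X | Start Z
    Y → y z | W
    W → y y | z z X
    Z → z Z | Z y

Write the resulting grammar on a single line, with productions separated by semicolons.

Generating nonterminals: {Start, W, X, Y}.
Reachable from Start after that: {Start, W, X, Y}.
Removed useless symbols: {Z} and every production mentioning them.

Start → y | Y W | y y; X → z; Y → y z | W; W → y y | z z X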